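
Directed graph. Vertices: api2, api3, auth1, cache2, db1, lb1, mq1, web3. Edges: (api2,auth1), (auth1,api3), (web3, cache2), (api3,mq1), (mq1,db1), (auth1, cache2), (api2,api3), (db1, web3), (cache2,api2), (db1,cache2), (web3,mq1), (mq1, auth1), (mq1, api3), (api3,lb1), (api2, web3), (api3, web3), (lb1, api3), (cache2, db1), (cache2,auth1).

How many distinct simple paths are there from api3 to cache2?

6

api3→mq1→auth1→cache2
api3→mq1→db1→cache2
api3→mq1→db1→web3→cache2
api3→web3→cache2
api3→web3→mq1→auth1→cache2
api3→web3→mq1→db1→cache2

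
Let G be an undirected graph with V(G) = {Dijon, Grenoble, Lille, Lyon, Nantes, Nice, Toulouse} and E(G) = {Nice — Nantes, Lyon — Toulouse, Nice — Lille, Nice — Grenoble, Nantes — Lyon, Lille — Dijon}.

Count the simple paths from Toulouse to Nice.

Toulouse–Lyon–Nantes–Nice

1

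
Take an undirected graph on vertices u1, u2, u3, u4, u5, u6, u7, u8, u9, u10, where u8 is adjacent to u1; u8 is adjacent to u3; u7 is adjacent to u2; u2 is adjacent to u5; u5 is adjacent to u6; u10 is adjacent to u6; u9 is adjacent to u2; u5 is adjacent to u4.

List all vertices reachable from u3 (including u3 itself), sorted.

u1, u3, u8

Start at u3.
Its neighbours: u8.
Then their neighbours: u1.
Nothing further is reachable.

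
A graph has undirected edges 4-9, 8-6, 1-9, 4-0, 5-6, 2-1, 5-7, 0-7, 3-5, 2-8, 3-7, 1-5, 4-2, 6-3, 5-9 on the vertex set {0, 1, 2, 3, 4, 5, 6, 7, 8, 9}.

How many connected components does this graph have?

1

From 0: component {0, 1, 2, 3, 4, 5, 6, 7, 8, 9}.
That's 1 component.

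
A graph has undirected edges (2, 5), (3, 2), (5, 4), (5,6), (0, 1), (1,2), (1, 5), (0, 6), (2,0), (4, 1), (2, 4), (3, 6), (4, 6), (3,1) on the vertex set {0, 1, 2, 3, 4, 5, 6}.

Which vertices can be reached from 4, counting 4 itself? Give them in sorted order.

0, 1, 2, 3, 4, 5, 6

Start at 4.
Its neighbours: 1, 2, 5, 6.
Then their neighbours: 0, 3.
Every vertex is now reached.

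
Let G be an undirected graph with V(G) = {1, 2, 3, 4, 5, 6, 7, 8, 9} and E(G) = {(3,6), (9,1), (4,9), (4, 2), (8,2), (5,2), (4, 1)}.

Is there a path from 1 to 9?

Explore from 1.
Distance 1: reach 4, 9.
Found 9.

Yes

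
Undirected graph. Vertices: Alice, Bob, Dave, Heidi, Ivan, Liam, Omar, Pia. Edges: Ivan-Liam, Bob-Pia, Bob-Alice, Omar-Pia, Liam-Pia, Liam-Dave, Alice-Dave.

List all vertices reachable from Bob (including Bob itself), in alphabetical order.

Start at Bob.
Its neighbours: Alice, Pia.
Then their neighbours: Dave, Liam, Omar.
Then next layer: Ivan.
Nothing further is reachable.

Alice, Bob, Dave, Ivan, Liam, Omar, Pia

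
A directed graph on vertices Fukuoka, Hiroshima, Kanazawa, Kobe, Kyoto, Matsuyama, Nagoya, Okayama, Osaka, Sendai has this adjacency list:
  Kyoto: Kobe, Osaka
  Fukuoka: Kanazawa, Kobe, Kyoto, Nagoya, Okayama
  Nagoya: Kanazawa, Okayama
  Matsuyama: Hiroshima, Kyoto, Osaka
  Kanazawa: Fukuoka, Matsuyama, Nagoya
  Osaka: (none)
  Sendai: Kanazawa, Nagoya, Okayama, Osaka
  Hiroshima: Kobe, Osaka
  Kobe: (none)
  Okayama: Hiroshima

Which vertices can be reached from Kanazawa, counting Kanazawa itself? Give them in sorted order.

Fukuoka, Hiroshima, Kanazawa, Kobe, Kyoto, Matsuyama, Nagoya, Okayama, Osaka

Start at Kanazawa.
Its neighbours: Fukuoka, Matsuyama, Nagoya.
Then their neighbours: Hiroshima, Kobe, Kyoto, Okayama, Osaka.
Nothing further is reachable.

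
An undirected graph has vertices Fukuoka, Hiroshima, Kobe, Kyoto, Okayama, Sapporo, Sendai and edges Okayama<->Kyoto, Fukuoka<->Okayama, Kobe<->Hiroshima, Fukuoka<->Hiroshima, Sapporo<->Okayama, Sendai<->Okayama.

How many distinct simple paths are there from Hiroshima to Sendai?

Hiroshima–Fukuoka–Okayama–Sendai

1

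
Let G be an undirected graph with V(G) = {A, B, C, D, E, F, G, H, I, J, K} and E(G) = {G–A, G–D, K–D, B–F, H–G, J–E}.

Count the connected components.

From A: component {A, D, G, H, K}.
From B: component {B, F}.
From C: component {C}.
From E: component {E, J}.
From I: component {I}.
That's 5 components.

5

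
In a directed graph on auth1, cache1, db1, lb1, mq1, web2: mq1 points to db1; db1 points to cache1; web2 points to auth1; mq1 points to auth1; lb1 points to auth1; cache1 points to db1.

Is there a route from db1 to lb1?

Explore from db1.
Distance 1: reach cache1.
The search from db1 is exhausted; no directed path reaches lb1.

No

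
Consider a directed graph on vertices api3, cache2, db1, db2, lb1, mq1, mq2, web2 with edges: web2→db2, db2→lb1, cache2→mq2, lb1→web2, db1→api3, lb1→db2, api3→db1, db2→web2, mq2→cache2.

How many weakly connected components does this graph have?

From api3: component {api3, db1}.
From cache2: component {cache2, mq2}.
From db2: component {db2, lb1, web2}.
From mq1: component {mq1}.
That's 4 components.

4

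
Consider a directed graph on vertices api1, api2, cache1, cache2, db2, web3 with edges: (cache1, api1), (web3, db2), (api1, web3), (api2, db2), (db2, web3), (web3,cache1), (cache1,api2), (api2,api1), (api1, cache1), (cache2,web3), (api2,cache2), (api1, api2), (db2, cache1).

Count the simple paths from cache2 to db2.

cache2→web3→cache1→api1→api2→db2
cache2→web3→cache1→api2→db2
cache2→web3→db2

3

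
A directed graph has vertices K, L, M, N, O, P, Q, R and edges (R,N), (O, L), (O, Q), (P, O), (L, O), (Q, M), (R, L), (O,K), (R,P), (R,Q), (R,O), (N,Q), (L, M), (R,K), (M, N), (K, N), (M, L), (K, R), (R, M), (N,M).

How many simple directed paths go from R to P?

1

R→P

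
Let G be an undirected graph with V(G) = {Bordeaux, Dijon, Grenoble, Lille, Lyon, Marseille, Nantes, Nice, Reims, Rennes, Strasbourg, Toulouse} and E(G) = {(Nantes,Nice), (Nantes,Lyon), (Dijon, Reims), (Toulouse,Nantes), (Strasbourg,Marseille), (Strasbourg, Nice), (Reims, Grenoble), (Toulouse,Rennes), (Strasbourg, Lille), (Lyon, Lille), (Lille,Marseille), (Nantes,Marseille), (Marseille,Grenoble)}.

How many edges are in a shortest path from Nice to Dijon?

Distance 0: Nice.
Distance 1: Nantes, Strasbourg.
Distance 2: Lille, Lyon, Marseille, Toulouse.
Distance 3: Grenoble, Rennes.
Distance 4: Reims.
Distance 5: Dijon — contains Dijon.

5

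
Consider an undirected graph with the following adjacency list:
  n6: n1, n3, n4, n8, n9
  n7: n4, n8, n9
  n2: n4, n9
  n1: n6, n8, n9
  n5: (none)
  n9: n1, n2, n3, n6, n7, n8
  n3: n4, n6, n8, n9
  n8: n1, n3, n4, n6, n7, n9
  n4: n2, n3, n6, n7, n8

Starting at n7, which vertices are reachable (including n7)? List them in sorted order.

n1, n2, n3, n4, n6, n7, n8, n9

Start at n7.
Its neighbours: n4, n8, n9.
Then their neighbours: n1, n2, n3, n6.
Nothing further is reachable.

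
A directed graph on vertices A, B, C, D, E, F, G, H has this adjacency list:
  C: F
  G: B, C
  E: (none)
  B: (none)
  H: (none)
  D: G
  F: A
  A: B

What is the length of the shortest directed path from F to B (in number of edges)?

2

Distance 0: F.
Distance 1: A.
Distance 2: B — contains B.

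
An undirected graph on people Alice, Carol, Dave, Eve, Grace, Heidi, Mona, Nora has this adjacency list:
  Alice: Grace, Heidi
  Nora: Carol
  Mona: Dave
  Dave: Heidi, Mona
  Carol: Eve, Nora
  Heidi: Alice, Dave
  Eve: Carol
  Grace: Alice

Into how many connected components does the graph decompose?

2

From Alice: component {Alice, Dave, Grace, Heidi, Mona}.
From Carol: component {Carol, Eve, Nora}.
That's 2 components.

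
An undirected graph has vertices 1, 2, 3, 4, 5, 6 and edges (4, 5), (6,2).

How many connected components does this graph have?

From 1: component {1}.
From 2: component {2, 6}.
From 3: component {3}.
From 4: component {4, 5}.
That's 4 components.

4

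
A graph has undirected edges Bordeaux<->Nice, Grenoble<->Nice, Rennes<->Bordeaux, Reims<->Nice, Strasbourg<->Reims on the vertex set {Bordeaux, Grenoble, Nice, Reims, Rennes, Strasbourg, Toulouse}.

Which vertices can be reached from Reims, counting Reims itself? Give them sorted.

Bordeaux, Grenoble, Nice, Reims, Rennes, Strasbourg

Start at Reims.
Its neighbours: Nice, Strasbourg.
Then their neighbours: Bordeaux, Grenoble.
Then next layer: Rennes.
Nothing further is reachable.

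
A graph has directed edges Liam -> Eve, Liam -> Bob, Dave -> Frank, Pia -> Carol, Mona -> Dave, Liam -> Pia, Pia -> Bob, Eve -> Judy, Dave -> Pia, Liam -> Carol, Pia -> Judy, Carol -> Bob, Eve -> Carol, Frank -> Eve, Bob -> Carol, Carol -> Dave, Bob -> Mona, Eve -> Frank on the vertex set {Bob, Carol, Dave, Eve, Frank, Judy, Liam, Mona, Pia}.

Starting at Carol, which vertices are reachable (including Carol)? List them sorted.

Start at Carol.
Its neighbours: Bob, Dave.
Then their neighbours: Frank, Mona, Pia.
Then next layer: Eve, Judy.
Nothing further is reachable.

Bob, Carol, Dave, Eve, Frank, Judy, Mona, Pia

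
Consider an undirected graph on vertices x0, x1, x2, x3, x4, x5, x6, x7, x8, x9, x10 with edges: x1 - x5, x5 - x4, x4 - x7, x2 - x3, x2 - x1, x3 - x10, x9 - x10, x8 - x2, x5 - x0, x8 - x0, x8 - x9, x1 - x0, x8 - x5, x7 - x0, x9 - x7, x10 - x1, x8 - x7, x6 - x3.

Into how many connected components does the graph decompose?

From x0: component {x0, x1, x2, x3, x4, x5, x6, x7, x8, x9, x10}.
That's 1 component.

1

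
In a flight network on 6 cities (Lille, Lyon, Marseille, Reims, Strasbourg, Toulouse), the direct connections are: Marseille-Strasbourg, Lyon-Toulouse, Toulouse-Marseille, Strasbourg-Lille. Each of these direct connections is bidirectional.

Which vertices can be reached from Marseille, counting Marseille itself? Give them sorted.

Lille, Lyon, Marseille, Strasbourg, Toulouse

Start at Marseille.
Its neighbours: Strasbourg, Toulouse.
Then their neighbours: Lille, Lyon.
Nothing further is reachable.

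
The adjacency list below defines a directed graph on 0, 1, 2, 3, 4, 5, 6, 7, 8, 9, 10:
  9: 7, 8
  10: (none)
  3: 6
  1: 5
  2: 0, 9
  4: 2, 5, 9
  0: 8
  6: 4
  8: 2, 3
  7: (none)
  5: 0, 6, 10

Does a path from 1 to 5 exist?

Yes

Explore from 1.
Distance 1: reach 5.
Found 5.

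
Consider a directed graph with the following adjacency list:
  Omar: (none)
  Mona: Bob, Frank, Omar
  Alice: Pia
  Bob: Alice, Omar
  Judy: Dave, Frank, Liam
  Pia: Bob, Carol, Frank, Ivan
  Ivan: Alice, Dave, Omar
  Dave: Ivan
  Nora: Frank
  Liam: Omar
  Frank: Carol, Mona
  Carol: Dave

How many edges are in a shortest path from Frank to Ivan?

Distance 0: Frank.
Distance 1: Carol, Mona.
Distance 2: Bob, Dave, Omar.
Distance 3: Alice, Ivan — contains Ivan.

3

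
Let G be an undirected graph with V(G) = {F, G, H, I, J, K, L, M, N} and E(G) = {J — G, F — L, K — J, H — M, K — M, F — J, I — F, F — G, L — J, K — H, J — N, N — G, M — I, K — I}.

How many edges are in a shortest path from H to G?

Distance 0: H.
Distance 1: K, M.
Distance 2: I, J.
Distance 3: F, G, L, N — contains G.

3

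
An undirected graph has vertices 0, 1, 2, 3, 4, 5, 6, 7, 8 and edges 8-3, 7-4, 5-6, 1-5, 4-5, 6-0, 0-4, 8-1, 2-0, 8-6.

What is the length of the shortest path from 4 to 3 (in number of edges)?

Distance 0: 4.
Distance 1: 0, 5, 7.
Distance 2: 1, 2, 6.
Distance 3: 8.
Distance 4: 3 — contains 3.

4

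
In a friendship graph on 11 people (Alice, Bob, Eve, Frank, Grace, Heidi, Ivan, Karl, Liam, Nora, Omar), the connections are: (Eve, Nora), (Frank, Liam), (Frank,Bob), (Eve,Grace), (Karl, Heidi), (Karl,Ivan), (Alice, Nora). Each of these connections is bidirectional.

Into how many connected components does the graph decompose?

From Alice: component {Alice, Eve, Grace, Nora}.
From Bob: component {Bob, Frank, Liam}.
From Heidi: component {Heidi, Ivan, Karl}.
From Omar: component {Omar}.
That's 4 components.

4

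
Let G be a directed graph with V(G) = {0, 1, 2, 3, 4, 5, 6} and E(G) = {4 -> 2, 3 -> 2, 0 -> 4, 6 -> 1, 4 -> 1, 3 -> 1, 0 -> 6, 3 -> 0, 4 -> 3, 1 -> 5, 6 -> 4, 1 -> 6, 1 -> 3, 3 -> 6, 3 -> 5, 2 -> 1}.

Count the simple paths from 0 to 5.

17

0→4→1→3→5
0→4→1→5
0→4→2→1→3→5
0→4→2→1→5
0→4→3→1→5
0→4→3→2→1→5
0→4→3→5
0→4→3→6→1→5
... and 9 more.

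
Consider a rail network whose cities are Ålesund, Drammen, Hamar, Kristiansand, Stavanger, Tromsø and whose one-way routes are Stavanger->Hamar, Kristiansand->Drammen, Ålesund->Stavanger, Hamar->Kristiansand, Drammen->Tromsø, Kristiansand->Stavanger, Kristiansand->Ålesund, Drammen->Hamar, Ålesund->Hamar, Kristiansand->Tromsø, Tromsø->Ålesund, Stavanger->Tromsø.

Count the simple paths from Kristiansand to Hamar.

9

Kristiansand→Ålesund→Hamar
Kristiansand→Ålesund→Stavanger→Hamar
Kristiansand→Drammen→Hamar
Kristiansand→Drammen→Tromsø→Ålesund→Hamar
Kristiansand→Drammen→Tromsø→Ålesund→Stavanger→Hamar
Kristiansand→Stavanger→Hamar
Kristiansand→Stavanger→Tromsø→Ålesund→Hamar
Kristiansand→Tromsø→Ålesund→Hamar
Kristiansand→Tromsø→Ålesund→Stavanger→Hamar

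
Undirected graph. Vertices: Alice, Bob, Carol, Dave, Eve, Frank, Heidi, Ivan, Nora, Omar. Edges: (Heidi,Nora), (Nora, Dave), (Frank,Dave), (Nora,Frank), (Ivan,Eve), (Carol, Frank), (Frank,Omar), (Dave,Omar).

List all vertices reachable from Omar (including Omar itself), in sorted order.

Carol, Dave, Frank, Heidi, Nora, Omar

Start at Omar.
Its neighbours: Dave, Frank.
Then their neighbours: Carol, Nora.
Then next layer: Heidi.
Nothing further is reachable.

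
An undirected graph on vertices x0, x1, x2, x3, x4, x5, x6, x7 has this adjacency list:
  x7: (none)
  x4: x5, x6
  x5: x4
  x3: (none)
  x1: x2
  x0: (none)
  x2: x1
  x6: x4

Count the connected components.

From x0: component {x0}.
From x1: component {x1, x2}.
From x3: component {x3}.
From x4: component {x4, x5, x6}.
From x7: component {x7}.
That's 5 components.

5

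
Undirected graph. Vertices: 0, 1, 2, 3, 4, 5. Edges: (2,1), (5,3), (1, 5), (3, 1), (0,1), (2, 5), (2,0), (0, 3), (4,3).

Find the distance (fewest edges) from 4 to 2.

Distance 0: 4.
Distance 1: 3.
Distance 2: 0, 1, 5.
Distance 3: 2 — contains 2.

3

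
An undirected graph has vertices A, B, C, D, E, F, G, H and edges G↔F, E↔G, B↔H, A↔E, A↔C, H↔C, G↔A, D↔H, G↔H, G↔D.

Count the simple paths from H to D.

4

H–C–A–E–G–D
H–C–A–G–D
H–D
H–G–D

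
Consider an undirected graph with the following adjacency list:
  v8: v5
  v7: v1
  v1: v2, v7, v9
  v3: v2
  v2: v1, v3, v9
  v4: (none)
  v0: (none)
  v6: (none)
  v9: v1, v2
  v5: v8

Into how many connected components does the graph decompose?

5

From v0: component {v0}.
From v1: component {v1, v2, v3, v7, v9}.
From v4: component {v4}.
From v5: component {v5, v8}.
From v6: component {v6}.
That's 5 components.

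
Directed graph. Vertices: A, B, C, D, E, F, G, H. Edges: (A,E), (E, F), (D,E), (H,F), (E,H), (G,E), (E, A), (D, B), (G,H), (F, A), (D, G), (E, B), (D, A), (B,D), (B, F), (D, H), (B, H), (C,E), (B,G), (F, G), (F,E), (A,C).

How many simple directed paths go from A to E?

A→C→E
A→E

2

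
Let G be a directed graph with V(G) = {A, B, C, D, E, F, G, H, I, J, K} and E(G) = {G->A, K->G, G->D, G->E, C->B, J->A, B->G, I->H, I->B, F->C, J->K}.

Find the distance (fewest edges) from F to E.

4

Distance 0: F.
Distance 1: C.
Distance 2: B.
Distance 3: G.
Distance 4: A, D, E — contains E.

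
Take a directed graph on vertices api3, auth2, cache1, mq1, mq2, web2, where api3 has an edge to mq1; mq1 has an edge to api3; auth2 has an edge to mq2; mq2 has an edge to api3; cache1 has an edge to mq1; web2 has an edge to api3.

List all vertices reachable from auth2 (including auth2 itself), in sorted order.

Start at auth2.
Its neighbours: mq2.
Then their neighbours: api3.
Then next layer: mq1.
Nothing further is reachable.

api3, auth2, mq1, mq2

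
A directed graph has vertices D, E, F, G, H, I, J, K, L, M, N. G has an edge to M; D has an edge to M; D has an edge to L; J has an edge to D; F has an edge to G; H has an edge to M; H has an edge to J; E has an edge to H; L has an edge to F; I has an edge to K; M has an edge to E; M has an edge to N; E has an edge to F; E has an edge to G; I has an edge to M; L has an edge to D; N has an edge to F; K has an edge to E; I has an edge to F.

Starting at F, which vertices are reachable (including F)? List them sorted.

Start at F.
Its neighbours: G.
Then their neighbours: M.
Then next layer: E, N.
Then next layer: H.
Then next layer: J.
Then next layer: D.
Then next layer: L.
Nothing further is reachable.

D, E, F, G, H, J, L, M, N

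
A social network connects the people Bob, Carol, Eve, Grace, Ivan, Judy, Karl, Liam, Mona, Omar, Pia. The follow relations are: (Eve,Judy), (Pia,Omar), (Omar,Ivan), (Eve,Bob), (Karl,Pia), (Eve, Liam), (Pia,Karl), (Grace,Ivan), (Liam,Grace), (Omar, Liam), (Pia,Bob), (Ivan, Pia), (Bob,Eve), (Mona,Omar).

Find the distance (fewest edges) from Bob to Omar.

Distance 0: Bob.
Distance 1: Eve.
Distance 2: Judy, Liam.
Distance 3: Grace.
Distance 4: Ivan.
Distance 5: Pia.
Distance 6: Karl, Omar — contains Omar.

6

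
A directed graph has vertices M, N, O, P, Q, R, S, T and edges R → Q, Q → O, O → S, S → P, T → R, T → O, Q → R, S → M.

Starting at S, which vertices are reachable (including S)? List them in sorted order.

Start at S.
Its neighbours: M, P.
Nothing further is reachable.

M, P, S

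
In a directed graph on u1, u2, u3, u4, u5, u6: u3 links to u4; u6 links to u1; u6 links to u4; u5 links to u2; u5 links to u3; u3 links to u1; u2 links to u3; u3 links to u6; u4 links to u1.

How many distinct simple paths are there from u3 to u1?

4

u3→u1
u3→u4→u1
u3→u6→u1
u3→u6→u4→u1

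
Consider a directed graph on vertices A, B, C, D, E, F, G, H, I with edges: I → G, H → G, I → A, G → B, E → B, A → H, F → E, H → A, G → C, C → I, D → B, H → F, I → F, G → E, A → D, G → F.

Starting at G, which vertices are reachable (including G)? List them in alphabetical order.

A, B, C, D, E, F, G, H, I

Start at G.
Its neighbours: B, C, E, F.
Then their neighbours: I.
Then next layer: A.
Then next layer: D, H.
Every vertex is now reached.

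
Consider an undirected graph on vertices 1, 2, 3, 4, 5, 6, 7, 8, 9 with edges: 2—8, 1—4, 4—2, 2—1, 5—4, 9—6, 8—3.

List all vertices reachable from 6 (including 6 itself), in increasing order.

6, 9

Start at 6.
Its neighbours: 9.
Nothing further is reachable.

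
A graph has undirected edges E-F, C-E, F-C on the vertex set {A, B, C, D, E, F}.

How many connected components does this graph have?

From A: component {A}.
From B: component {B}.
From C: component {C, E, F}.
From D: component {D}.
That's 4 components.

4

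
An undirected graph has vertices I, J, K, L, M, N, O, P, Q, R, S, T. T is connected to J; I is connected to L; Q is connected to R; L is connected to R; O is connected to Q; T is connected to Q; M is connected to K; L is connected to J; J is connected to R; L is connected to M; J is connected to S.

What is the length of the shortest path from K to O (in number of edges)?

5

Distance 0: K.
Distance 1: M.
Distance 2: L.
Distance 3: I, J, R.
Distance 4: Q, S, T.
Distance 5: O — contains O.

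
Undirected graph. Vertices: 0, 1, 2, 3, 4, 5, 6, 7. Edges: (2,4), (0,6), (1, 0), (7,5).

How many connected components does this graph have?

From 0: component {0, 1, 6}.
From 2: component {2, 4}.
From 3: component {3}.
From 5: component {5, 7}.
That's 4 components.

4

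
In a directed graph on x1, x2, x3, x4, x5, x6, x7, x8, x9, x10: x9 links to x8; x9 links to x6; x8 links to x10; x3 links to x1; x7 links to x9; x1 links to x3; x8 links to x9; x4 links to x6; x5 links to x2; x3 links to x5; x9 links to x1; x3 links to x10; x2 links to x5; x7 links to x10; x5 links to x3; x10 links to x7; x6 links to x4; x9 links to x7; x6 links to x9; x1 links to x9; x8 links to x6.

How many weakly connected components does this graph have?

From x1: component {x1, x2, x3, x4, x5, x6, x7, x8, x9, x10}.
That's 1 component.

1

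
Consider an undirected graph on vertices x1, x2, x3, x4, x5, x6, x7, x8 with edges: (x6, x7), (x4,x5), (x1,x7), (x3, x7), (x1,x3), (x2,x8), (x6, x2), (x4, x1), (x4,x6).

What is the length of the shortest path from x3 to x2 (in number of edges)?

3

Distance 0: x3.
Distance 1: x1, x7.
Distance 2: x4, x6.
Distance 3: x2, x5 — contains x2.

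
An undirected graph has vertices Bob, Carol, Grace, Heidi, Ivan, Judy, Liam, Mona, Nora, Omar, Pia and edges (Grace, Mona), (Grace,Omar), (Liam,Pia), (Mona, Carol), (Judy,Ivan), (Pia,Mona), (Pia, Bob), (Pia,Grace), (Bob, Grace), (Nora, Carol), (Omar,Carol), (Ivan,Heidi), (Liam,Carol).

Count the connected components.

From Bob: component {Bob, Carol, Grace, Liam, Mona, Nora, Omar, Pia}.
From Heidi: component {Heidi, Ivan, Judy}.
That's 2 components.

2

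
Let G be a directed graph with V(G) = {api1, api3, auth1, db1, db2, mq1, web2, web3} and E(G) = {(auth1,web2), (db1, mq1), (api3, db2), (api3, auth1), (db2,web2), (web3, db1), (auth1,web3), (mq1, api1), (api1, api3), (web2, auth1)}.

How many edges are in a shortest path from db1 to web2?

Distance 0: db1.
Distance 1: mq1.
Distance 2: api1.
Distance 3: api3.
Distance 4: auth1, db2.
Distance 5: web2, web3 — contains web2.

5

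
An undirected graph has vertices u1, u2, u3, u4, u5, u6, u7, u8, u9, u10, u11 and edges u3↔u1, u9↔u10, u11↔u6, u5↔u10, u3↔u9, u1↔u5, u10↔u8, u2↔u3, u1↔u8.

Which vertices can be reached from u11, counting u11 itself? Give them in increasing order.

u6, u11

Start at u11.
Its neighbours: u6.
Nothing further is reachable.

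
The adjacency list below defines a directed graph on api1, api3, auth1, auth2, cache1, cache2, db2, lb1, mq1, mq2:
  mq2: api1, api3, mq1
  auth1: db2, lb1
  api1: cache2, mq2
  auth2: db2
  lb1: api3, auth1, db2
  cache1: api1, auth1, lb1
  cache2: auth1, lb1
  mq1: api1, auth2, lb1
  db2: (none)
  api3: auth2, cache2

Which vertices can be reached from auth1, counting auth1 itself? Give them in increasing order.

Start at auth1.
Its neighbours: db2, lb1.
Then their neighbours: api3.
Then next layer: auth2, cache2.
Nothing further is reachable.

api3, auth1, auth2, cache2, db2, lb1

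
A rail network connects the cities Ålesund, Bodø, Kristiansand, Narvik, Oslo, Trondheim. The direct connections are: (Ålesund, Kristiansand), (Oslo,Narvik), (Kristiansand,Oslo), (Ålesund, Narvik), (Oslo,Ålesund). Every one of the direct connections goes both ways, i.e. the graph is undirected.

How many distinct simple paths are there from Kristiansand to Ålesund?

Kristiansand–Ålesund
Kristiansand–Oslo–Ålesund
Kristiansand–Oslo–Narvik–Ålesund

3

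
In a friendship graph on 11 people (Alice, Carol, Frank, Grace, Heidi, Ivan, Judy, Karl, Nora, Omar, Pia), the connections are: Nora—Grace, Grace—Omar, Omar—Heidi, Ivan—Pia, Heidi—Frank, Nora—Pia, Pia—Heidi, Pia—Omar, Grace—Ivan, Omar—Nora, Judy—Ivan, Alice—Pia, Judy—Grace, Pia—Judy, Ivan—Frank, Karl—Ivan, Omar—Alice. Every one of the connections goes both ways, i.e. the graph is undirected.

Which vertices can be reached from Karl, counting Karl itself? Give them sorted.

Alice, Frank, Grace, Heidi, Ivan, Judy, Karl, Nora, Omar, Pia

Start at Karl.
Its neighbours: Ivan.
Then their neighbours: Frank, Grace, Judy, Pia.
Then next layer: Alice, Heidi, Nora, Omar.
Nothing further is reachable.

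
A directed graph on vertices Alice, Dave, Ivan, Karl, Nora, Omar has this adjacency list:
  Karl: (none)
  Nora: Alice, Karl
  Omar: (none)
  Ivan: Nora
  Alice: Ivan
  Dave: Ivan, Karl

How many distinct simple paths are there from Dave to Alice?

1

Dave→Ivan→Nora→Alice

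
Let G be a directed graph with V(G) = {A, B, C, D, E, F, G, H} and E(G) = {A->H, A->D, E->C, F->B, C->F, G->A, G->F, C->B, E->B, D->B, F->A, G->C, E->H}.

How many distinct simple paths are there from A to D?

A→D

1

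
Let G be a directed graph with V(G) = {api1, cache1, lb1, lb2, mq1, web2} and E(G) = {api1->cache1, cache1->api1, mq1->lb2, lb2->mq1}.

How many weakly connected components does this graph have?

4

From api1: component {api1, cache1}.
From lb1: component {lb1}.
From lb2: component {lb2, mq1}.
From web2: component {web2}.
That's 4 components.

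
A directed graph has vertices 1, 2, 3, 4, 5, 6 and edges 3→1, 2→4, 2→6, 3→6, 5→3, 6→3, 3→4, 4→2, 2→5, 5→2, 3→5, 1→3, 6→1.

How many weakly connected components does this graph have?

1

From 1: component {1, 2, 3, 4, 5, 6}.
That's 1 component.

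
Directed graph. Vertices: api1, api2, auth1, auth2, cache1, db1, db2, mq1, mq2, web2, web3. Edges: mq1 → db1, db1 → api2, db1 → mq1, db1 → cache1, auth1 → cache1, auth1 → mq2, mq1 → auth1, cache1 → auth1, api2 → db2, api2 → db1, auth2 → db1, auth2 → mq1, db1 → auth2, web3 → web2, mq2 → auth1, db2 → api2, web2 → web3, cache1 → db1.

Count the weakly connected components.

3

From api1: component {api1}.
From api2: component {api2, auth1, auth2, cache1, db1, db2, mq1, mq2}.
From web2: component {web2, web3}.
That's 3 components.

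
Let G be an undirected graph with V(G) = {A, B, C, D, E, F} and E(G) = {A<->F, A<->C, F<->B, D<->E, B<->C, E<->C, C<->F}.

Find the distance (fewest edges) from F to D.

Distance 0: F.
Distance 1: A, B, C.
Distance 2: E.
Distance 3: D — contains D.

3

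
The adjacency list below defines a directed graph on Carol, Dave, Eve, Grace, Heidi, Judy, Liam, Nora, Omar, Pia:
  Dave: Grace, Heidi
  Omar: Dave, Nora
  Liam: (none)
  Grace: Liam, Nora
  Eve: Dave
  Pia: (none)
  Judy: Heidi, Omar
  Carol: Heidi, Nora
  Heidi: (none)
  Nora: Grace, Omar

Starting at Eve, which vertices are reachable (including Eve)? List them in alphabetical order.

Dave, Eve, Grace, Heidi, Liam, Nora, Omar

Start at Eve.
Its neighbours: Dave.
Then their neighbours: Grace, Heidi.
Then next layer: Liam, Nora.
Then next layer: Omar.
Nothing further is reachable.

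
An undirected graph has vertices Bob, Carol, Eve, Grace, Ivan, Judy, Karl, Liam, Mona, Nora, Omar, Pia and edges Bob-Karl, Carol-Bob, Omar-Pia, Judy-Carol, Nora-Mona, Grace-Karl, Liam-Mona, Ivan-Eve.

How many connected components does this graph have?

4

From Bob: component {Bob, Carol, Grace, Judy, Karl}.
From Eve: component {Eve, Ivan}.
From Liam: component {Liam, Mona, Nora}.
From Omar: component {Omar, Pia}.
That's 4 components.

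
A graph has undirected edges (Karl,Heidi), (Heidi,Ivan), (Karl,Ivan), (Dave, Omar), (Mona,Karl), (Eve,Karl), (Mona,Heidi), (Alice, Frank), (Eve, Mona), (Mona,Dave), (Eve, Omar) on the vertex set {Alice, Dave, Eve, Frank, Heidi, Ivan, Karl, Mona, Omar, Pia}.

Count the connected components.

From Alice: component {Alice, Frank}.
From Dave: component {Dave, Eve, Heidi, Ivan, Karl, Mona, Omar}.
From Pia: component {Pia}.
That's 3 components.

3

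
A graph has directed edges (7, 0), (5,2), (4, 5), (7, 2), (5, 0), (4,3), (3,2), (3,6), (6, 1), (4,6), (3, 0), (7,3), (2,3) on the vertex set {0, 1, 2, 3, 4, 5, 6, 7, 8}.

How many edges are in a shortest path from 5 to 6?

Distance 0: 5.
Distance 1: 0, 2.
Distance 2: 3.
Distance 3: 6 — contains 6.

3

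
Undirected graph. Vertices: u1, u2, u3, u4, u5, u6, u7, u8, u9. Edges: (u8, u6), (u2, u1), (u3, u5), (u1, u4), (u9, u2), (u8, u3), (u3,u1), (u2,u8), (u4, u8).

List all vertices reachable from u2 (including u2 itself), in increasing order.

Start at u2.
Its neighbours: u1, u8, u9.
Then their neighbours: u3, u4, u6.
Then next layer: u5.
Nothing further is reachable.

u1, u2, u3, u4, u5, u6, u8, u9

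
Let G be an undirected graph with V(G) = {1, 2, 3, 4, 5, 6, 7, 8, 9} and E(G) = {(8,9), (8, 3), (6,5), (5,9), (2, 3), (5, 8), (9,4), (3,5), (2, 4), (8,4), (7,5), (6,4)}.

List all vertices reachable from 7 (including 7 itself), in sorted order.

Start at 7.
Its neighbours: 5.
Then their neighbours: 3, 6, 8, 9.
Then next layer: 2, 4.
Nothing further is reachable.

2, 3, 4, 5, 6, 7, 8, 9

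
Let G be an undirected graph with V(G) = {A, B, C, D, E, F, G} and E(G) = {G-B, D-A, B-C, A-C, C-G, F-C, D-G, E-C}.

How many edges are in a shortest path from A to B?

Distance 0: A.
Distance 1: C, D.
Distance 2: B, E, F, G — contains B.

2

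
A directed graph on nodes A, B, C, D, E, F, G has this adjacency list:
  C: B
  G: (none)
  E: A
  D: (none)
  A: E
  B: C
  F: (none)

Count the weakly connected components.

5

From A: component {A, E}.
From B: component {B, C}.
From D: component {D}.
From F: component {F}.
From G: component {G}.
That's 5 components.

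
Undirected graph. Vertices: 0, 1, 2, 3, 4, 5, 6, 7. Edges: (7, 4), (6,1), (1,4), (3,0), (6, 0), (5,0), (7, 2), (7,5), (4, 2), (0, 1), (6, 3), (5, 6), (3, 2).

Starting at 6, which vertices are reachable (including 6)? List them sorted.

Start at 6.
Its neighbours: 0, 1, 3, 5.
Then their neighbours: 2, 4, 7.
Every vertex is now reached.

0, 1, 2, 3, 4, 5, 6, 7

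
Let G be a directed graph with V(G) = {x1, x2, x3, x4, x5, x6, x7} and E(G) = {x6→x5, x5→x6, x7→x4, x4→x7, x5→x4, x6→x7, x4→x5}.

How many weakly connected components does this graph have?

From x1: component {x1}.
From x2: component {x2}.
From x3: component {x3}.
From x4: component {x4, x5, x6, x7}.
That's 4 components.

4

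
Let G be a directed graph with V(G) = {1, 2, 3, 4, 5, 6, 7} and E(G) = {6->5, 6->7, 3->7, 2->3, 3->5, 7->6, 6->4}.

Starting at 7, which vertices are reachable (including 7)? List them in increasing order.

4, 5, 6, 7

Start at 7.
Its neighbours: 6.
Then their neighbours: 4, 5.
Nothing further is reachable.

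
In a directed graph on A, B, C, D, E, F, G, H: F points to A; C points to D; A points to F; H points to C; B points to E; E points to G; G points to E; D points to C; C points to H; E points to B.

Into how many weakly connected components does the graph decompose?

From A: component {A, F}.
From B: component {B, E, G}.
From C: component {C, D, H}.
That's 3 components.

3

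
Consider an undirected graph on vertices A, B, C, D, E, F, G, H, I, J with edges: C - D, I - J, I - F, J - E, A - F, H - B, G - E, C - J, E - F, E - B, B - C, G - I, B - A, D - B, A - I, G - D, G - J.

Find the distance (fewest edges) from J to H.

Distance 0: J.
Distance 1: C, E, G, I.
Distance 2: A, B, D, F.
Distance 3: H — contains H.

3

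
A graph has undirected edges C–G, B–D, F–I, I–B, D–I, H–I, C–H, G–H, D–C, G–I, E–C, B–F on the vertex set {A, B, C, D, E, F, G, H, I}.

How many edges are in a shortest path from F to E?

Distance 0: F.
Distance 1: B, I.
Distance 2: D, G, H.
Distance 3: C.
Distance 4: E — contains E.

4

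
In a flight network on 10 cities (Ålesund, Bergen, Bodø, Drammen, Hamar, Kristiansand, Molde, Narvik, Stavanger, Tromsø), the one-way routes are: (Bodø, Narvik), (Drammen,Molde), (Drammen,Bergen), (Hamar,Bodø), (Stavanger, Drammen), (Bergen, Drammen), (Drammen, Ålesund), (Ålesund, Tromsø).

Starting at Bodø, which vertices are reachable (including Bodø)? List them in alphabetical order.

Bodø, Narvik

Start at Bodø.
Its neighbours: Narvik.
Nothing further is reachable.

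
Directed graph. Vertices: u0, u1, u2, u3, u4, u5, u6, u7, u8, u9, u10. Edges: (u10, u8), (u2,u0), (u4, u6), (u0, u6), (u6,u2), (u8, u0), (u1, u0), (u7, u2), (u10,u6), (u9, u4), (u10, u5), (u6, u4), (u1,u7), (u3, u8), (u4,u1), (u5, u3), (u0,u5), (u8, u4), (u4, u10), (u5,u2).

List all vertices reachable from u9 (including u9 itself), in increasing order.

Start at u9.
Its neighbours: u4.
Then their neighbours: u1, u6, u10.
Then next layer: u0, u2, u5, u7, u8.
Then next layer: u3.
Every vertex is now reached.

u0, u1, u2, u3, u4, u5, u6, u7, u8, u9, u10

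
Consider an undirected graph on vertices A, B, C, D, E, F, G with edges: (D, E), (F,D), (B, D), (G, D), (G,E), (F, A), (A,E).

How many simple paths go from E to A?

E–A
E–D–F–A
E–G–D–F–A

3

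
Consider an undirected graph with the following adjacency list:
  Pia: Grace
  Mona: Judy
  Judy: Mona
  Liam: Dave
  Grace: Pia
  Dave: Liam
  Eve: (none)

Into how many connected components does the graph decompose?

4

From Dave: component {Dave, Liam}.
From Eve: component {Eve}.
From Grace: component {Grace, Pia}.
From Judy: component {Judy, Mona}.
That's 4 components.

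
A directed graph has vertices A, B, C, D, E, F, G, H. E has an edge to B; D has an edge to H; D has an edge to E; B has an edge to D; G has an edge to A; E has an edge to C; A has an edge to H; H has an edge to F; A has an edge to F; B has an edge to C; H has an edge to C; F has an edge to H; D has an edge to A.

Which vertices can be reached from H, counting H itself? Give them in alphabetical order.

Start at H.
Its neighbours: C, F.
Nothing further is reachable.

C, F, H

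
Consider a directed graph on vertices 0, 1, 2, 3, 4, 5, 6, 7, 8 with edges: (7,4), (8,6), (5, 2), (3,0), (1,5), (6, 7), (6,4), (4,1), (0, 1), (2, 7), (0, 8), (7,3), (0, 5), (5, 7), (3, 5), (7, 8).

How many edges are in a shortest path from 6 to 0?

Distance 0: 6.
Distance 1: 4, 7.
Distance 2: 1, 3, 8.
Distance 3: 0, 5 — contains 0.

3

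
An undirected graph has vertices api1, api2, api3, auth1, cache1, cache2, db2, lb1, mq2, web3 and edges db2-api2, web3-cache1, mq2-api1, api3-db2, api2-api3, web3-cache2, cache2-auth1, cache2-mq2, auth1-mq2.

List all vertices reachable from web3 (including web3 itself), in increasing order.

Start at web3.
Its neighbours: cache1, cache2.
Then their neighbours: auth1, mq2.
Then next layer: api1.
Nothing further is reachable.

api1, auth1, cache1, cache2, mq2, web3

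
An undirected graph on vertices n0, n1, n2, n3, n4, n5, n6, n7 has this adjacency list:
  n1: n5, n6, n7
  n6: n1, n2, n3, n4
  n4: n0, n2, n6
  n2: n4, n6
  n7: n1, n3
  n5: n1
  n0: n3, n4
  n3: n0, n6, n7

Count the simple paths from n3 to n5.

n3–n0–n4–n2–n6–n1–n5
n3–n0–n4–n6–n1–n5
n3–n6–n1–n5
n3–n7–n1–n5

4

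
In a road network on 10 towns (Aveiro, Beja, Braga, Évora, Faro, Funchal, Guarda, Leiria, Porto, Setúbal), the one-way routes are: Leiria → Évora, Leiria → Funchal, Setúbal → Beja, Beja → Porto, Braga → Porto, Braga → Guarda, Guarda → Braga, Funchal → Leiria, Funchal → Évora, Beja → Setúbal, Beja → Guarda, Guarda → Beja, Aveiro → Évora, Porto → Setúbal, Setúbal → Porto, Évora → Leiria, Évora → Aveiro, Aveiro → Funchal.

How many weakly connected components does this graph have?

From Aveiro: component {Aveiro, Évora, Funchal, Leiria}.
From Beja: component {Beja, Braga, Guarda, Porto, Setúbal}.
From Faro: component {Faro}.
That's 3 components.

3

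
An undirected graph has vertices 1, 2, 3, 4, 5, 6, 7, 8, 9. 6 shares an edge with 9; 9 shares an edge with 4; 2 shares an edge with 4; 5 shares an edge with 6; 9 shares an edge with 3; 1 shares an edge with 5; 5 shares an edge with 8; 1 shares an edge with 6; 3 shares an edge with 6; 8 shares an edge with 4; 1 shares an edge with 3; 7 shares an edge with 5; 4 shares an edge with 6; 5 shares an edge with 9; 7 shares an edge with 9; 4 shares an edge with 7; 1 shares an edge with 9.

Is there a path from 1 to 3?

Yes

Explore from 1.
Distance 1: reach 3, 5, 6, 9.
Found 3.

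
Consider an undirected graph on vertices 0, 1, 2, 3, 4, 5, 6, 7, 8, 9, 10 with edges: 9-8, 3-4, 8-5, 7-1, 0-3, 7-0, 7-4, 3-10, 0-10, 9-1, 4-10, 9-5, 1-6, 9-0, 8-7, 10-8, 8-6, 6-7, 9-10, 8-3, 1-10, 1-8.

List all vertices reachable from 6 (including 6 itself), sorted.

0, 1, 3, 4, 5, 6, 7, 8, 9, 10

Start at 6.
Its neighbours: 1, 7, 8.
Then their neighbours: 0, 3, 4, 5, 9, 10.
Nothing further is reachable.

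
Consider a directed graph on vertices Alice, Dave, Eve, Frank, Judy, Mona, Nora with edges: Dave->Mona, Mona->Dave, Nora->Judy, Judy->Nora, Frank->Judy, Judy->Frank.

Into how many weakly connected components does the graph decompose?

4

From Alice: component {Alice}.
From Dave: component {Dave, Mona}.
From Eve: component {Eve}.
From Frank: component {Frank, Judy, Nora}.
That's 4 components.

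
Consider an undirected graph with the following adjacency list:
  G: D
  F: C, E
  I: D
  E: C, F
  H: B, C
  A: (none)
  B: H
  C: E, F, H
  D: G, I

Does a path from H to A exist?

No

Explore from H.
Distance 1: reach B, C.
Distance 2: reach E, F.
The search is exhausted without reaching A; it lies in a different component.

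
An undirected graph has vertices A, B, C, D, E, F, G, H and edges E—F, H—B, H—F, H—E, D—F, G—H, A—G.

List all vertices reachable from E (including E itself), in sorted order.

Start at E.
Its neighbours: F, H.
Then their neighbours: B, D, G.
Then next layer: A.
Nothing further is reachable.

A, B, D, E, F, G, H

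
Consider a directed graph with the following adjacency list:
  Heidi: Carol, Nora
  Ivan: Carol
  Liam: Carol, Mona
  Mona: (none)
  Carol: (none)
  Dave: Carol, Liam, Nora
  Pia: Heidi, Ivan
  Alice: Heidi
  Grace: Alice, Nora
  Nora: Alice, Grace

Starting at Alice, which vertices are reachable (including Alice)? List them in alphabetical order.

Start at Alice.
Its neighbours: Heidi.
Then their neighbours: Carol, Nora.
Then next layer: Grace.
Nothing further is reachable.

Alice, Carol, Grace, Heidi, Nora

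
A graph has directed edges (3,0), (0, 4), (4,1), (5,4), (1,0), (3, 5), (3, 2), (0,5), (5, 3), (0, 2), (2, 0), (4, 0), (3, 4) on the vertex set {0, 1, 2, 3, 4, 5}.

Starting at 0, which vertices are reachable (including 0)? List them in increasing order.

Start at 0.
Its neighbours: 2, 4, 5.
Then their neighbours: 1, 3.
Every vertex is now reached.

0, 1, 2, 3, 4, 5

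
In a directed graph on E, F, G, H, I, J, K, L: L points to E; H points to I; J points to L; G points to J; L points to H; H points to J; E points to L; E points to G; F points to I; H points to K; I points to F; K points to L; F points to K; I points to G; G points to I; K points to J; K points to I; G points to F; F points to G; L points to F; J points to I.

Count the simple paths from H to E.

H→I→F→G→J→L→E
H→I→F→K→J→L→E
H→I→F→K→L→E
H→I→G→F→K→J→L→E
H→I→G→F→K→L→E
H→I→G→J→L→E
H→J→I→F→K→L→E
H→J→I→G→F→K→L→E
H→J→L→E
H→K→I→F→G→J→L→E
H→K→I→G→J→L→E
H→K→J→L→E
H→K→L→E

13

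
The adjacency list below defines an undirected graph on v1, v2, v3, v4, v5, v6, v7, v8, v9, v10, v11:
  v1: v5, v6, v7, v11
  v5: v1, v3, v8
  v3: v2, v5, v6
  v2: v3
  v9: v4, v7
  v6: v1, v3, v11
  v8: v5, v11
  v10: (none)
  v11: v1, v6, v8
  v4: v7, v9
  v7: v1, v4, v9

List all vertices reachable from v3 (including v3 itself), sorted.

Start at v3.
Its neighbours: v2, v5, v6.
Then their neighbours: v1, v8, v11.
Then next layer: v7.
Then next layer: v4, v9.
Nothing further is reachable.

v1, v2, v3, v4, v5, v6, v7, v8, v9, v11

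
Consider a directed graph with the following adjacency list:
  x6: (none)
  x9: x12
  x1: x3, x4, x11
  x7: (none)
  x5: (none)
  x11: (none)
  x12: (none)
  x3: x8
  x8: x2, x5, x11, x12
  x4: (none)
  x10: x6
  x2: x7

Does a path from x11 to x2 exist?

No

x11 has no outgoing edges, so nothing is reachable from it.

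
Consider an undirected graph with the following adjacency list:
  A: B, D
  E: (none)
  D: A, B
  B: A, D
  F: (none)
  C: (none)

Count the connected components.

4

From A: component {A, B, D}.
From C: component {C}.
From E: component {E}.
From F: component {F}.
That's 4 components.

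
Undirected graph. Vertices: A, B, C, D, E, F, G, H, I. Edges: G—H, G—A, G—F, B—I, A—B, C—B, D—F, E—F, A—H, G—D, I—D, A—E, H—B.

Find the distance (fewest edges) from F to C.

Distance 0: F.
Distance 1: D, E, G.
Distance 2: A, H, I.
Distance 3: B.
Distance 4: C — contains C.

4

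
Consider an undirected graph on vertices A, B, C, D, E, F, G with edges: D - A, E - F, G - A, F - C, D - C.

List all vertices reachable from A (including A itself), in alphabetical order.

A, C, D, E, F, G

Start at A.
Its neighbours: D, G.
Then their neighbours: C.
Then next layer: F.
Then next layer: E.
Nothing further is reachable.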